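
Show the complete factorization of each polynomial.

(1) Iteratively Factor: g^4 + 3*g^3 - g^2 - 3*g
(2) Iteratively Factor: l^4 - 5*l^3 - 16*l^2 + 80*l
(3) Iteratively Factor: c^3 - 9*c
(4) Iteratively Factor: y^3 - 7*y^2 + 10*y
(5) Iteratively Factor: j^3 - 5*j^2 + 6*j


(1) = (g)*(g^3 + 3*g^2 - g - 3) = g*(g + 3)*(g^2 - 1) = g*(g + 1)*(g + 3)*(g - 1)
(2) = (l)*(l^3 - 5*l^2 - 16*l + 80) = l*(l + 4)*(l^2 - 9*l + 20) = l*(l - 5)*(l + 4)*(l - 4)
(3) = (c - 3)*(c^2 + 3*c) = c*(c - 3)*(c + 3)
(4) = (y - 2)*(y^2 - 5*y) = y*(y - 2)*(y - 5)
(5) = (j)*(j^2 - 5*j + 6) = j*(j - 3)*(j - 2)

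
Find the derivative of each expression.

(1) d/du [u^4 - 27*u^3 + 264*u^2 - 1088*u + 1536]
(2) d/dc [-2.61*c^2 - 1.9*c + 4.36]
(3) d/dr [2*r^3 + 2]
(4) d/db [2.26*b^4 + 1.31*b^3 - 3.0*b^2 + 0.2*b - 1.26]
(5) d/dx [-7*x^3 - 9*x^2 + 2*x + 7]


(1) = 4*u^3 - 81*u^2 + 528*u - 1088
(2) = -5.22*c - 1.9
(3) = 6*r^2
(4) = 9.04*b^3 + 3.93*b^2 - 6.0*b + 0.2
(5) = -21*x^2 - 18*x + 2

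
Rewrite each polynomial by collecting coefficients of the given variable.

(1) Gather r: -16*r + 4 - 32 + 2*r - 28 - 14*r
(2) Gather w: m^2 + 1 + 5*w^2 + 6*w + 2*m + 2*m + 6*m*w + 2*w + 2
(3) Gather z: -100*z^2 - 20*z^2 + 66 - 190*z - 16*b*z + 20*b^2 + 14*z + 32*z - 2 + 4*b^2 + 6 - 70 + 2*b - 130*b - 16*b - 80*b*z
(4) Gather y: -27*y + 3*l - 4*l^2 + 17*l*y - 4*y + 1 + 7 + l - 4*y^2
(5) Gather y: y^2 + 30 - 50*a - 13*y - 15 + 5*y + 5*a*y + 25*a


(1) = -28*r - 56
(2) = m^2 + 4*m + 5*w^2 + w*(6*m + 8) + 3
(3) = 24*b^2 - 144*b - 120*z^2 + z*(-96*b - 144)
(4) = -4*l^2 + 4*l - 4*y^2 + y*(17*l - 31) + 8
(5) = -25*a + y^2 + y*(5*a - 8) + 15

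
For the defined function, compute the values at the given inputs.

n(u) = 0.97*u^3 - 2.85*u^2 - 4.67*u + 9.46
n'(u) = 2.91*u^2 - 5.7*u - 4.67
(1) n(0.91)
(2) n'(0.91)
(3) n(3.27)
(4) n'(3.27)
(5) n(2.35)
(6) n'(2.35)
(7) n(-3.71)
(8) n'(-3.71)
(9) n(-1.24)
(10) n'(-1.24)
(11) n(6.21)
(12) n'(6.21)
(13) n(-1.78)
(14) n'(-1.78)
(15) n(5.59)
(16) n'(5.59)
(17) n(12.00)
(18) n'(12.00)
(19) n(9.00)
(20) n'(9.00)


(1) = 3.58
(2) = -7.45
(3) = -2.37
(4) = 7.81
(5) = -4.67
(6) = -1.99
(7) = -61.97
(8) = 56.53
(9) = 9.02
(10) = 6.87
(11) = 102.85
(12) = 72.15
(13) = 3.27
(14) = 14.70
(15) = 63.73
(16) = 54.40
(17) = 1219.18
(18) = 345.97
(19) = 443.71
(20) = 179.74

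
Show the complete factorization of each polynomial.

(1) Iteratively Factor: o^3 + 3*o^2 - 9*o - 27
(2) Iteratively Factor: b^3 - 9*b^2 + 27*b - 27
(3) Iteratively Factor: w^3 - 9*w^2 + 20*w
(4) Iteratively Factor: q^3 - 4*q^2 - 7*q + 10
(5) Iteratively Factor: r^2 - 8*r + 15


(1) = (o - 3)*(o^2 + 6*o + 9) = (o - 3)*(o + 3)*(o + 3)
(2) = (b - 3)*(b^2 - 6*b + 9) = (b - 3)^2*(b - 3)
(3) = (w - 5)*(w^2 - 4*w) = (w - 5)*(w - 4)*(w)
(4) = (q - 1)*(q^2 - 3*q - 10) = (q - 1)*(q + 2)*(q - 5)
(5) = (r - 3)*(r - 5)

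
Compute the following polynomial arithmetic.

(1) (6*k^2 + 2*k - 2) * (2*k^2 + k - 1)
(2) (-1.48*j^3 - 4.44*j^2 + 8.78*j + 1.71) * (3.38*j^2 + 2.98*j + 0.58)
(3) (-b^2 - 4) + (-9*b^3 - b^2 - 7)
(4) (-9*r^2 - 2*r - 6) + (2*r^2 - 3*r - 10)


(1) = 12*k^4 + 10*k^3 - 8*k^2 - 4*k + 2
(2) = -5.0024*j^5 - 19.4176*j^4 + 15.5868*j^3 + 29.369*j^2 + 10.1882*j + 0.9918
(3) = -9*b^3 - 2*b^2 - 11
(4) = -7*r^2 - 5*r - 16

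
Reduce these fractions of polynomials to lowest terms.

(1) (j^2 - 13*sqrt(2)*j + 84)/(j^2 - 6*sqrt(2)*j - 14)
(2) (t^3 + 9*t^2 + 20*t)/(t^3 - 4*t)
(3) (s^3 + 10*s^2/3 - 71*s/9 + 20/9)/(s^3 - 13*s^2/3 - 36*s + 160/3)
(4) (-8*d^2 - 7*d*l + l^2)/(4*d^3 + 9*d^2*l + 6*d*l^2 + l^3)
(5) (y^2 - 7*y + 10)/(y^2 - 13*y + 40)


(1) = (j - 6*sqrt(2))/(j + sqrt(2))
(2) = (t^2 + 9*t + 20)/(t^2 - 4)
(3) = (3*s - 1)/(3*s - 24)
(4) = (-8*d + l)/(4*d^2 + 5*d*l + l^2)
(5) = (y - 2)/(y - 8)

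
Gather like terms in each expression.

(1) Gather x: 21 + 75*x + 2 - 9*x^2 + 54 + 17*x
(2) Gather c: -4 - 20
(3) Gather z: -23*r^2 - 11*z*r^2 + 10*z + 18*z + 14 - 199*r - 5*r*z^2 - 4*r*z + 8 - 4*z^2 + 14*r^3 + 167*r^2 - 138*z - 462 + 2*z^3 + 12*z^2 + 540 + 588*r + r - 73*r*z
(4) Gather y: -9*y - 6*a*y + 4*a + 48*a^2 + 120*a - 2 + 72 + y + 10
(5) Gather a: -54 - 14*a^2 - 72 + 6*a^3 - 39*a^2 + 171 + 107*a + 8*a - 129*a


(1) = -9*x^2 + 92*x + 77
(2) = -24
(3) = 14*r^3 + 144*r^2 + 390*r + 2*z^3 + z^2*(8 - 5*r) + z*(-11*r^2 - 77*r - 110) + 100
(4) = 48*a^2 + 124*a + y*(-6*a - 8) + 80
(5) = 6*a^3 - 53*a^2 - 14*a + 45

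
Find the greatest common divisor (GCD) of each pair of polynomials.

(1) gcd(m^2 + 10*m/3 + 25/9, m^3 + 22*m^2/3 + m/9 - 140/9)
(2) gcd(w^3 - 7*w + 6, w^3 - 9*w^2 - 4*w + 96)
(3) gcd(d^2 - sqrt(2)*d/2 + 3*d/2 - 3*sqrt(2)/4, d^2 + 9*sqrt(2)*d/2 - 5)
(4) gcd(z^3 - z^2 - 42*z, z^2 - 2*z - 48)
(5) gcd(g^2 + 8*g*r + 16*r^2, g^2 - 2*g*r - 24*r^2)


(1) = m + 5/3
(2) = w + 3
(3) = gcd((d + 3/2)*(d - sqrt(2)/2), (d - sqrt(2)/2)*(d + 5*sqrt(2))) = d - sqrt(2)/2
(4) = z + 6
(5) = gcd((g + 4*r)^2, (g - 6*r)*(g + 4*r)) = g + 4*r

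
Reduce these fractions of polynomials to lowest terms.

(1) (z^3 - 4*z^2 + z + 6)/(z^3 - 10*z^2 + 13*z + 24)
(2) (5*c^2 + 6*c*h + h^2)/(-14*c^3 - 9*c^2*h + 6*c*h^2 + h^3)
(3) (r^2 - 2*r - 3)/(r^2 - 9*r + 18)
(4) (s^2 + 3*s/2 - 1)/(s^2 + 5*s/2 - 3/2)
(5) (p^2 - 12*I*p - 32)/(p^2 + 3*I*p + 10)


(1) = (z - 2)/(z - 8)
(2) = (-5*c - h)/(14*c^2 - 5*c*h - h^2)
(3) = (r + 1)/(r - 6)
(4) = (s + 2)/(s + 3)
(5) = (p^2 - 12*I*p - 32)/(p^2 + 3*I*p + 10)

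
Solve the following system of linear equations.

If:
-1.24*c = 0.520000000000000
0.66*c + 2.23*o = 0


Then:
c = -0.42
o = 0.12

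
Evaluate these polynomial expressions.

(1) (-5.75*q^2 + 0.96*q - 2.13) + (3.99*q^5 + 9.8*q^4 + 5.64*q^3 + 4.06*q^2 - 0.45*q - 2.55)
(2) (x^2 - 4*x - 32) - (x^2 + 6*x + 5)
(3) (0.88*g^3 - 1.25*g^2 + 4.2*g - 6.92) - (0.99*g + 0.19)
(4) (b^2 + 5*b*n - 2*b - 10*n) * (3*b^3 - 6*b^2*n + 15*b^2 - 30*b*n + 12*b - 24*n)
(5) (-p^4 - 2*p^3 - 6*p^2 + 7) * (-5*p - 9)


(1) = 3.99*q^5 + 9.8*q^4 + 5.64*q^3 - 1.69*q^2 + 0.51*q - 4.68
(2) = -10*x - 37
(3) = 0.88*g^3 - 1.25*g^2 + 3.21*g - 7.11
(4) = 3*b^5 + 9*b^4*n + 9*b^4 - 30*b^3*n^2 + 27*b^3*n - 18*b^3 - 90*b^2*n^2 - 54*b^2*n - 24*b^2 + 180*b*n^2 - 72*b*n + 240*n^2
(5) = 5*p^5 + 19*p^4 + 48*p^3 + 54*p^2 - 35*p - 63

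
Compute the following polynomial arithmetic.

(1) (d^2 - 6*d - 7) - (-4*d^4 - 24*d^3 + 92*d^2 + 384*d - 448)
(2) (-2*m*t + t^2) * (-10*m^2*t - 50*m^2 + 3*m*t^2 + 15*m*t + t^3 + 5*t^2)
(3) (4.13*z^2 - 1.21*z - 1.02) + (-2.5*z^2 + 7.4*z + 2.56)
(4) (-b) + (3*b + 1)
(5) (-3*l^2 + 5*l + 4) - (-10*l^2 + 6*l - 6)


(1) = 4*d^4 + 24*d^3 - 91*d^2 - 390*d + 441
(2) = 20*m^3*t^2 + 100*m^3*t - 16*m^2*t^3 - 80*m^2*t^2 + m*t^4 + 5*m*t^3 + t^5 + 5*t^4
(3) = 1.63*z^2 + 6.19*z + 1.54
(4) = 2*b + 1
(5) = 7*l^2 - l + 10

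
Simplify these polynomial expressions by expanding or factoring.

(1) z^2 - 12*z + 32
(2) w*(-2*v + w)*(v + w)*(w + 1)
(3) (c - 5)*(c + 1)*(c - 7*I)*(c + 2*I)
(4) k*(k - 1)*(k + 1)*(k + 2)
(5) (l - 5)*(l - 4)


(1) = (z - 8)*(z - 4)
(2) = -2*v^2*w^2 - 2*v^2*w - v*w^3 - v*w^2 + w^4 + w^3
(3) = c^4 - 4*c^3 - 5*I*c^3 + 9*c^2 + 20*I*c^2 - 56*c + 25*I*c - 70
(4) = k^4 + 2*k^3 - k^2 - 2*k
(5) = l^2 - 9*l + 20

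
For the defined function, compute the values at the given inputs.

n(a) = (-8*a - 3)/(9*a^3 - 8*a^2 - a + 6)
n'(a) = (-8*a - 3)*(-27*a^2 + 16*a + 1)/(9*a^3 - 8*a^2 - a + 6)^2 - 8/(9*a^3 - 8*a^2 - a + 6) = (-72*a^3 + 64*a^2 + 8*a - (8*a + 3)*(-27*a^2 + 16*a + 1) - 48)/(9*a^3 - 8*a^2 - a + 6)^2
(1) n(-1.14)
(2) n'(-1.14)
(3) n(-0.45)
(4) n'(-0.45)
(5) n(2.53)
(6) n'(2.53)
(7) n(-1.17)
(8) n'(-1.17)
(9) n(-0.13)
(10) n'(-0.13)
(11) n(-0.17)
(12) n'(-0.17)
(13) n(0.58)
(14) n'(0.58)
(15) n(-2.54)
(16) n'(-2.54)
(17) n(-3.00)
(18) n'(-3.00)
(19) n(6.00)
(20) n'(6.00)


(1) = -0.37
(2) = -0.68
(3) = 0.15
(4) = -2.43
(5) = -0.24
(6) = 0.24
(7) = -0.35
(8) = -0.61
(9) = -0.33
(10) = -1.25
(11) = -0.28
(12) = -1.24
(13) = -1.70
(14) = -2.24
(15) = -0.09
(16) = -0.06
(17) = -0.07
(18) = -0.04
(19) = -0.03
(20) = 0.01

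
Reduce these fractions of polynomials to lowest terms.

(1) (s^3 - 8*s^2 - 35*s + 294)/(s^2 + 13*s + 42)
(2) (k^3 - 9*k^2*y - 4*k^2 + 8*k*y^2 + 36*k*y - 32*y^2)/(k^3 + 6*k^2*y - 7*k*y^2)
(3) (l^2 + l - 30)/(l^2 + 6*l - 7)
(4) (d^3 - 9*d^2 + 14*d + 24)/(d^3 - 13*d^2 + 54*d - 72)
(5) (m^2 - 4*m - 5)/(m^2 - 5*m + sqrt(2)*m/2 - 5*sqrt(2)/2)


(1) = (s^2 - 14*s + 49)/(s + 7)
(2) = (k^2 - 8*k*y - 4*k + 32*y)/(k^2 + 7*k*y)
(3) = (l^2 + l - 30)/(l^2 + 6*l - 7)
(4) = (d + 1)/(d - 3)
(5) = (2*m + 2)/(2*m + sqrt(2))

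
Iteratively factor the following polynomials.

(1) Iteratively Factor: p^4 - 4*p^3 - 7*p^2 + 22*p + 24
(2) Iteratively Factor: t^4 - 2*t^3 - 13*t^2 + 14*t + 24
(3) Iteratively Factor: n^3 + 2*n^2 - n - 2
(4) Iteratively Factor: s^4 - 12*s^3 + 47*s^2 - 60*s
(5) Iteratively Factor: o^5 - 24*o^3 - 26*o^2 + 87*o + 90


(1) = (p - 4)*(p^3 - 7*p - 6) = (p - 4)*(p + 1)*(p^2 - p - 6) = (p - 4)*(p + 1)*(p + 2)*(p - 3)
(2) = (t + 1)*(t^3 - 3*t^2 - 10*t + 24) = (t - 4)*(t + 1)*(t^2 + t - 6) = (t - 4)*(t + 1)*(t + 3)*(t - 2)
(3) = (n + 2)*(n^2 - 1) = (n - 1)*(n + 2)*(n + 1)
(4) = (s - 4)*(s^3 - 8*s^2 + 15*s) = (s - 4)*(s - 3)*(s^2 - 5*s) = (s - 5)*(s - 4)*(s - 3)*(s)
(5) = (o + 1)*(o^4 - o^3 - 23*o^2 - 3*o + 90) = (o - 2)*(o + 1)*(o^3 + o^2 - 21*o - 45) = (o - 2)*(o + 1)*(o + 3)*(o^2 - 2*o - 15) = (o - 2)*(o + 1)*(o + 3)^2*(o - 5)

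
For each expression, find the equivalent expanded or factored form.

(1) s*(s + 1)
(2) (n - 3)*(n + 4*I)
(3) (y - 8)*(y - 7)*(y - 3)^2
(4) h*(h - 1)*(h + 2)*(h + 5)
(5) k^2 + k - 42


(1) = s^2 + s
(2) = n^2 - 3*n + 4*I*n - 12*I
(3) = y^4 - 21*y^3 + 155*y^2 - 471*y + 504
(4) = h^4 + 6*h^3 + 3*h^2 - 10*h
(5) = (k - 6)*(k + 7)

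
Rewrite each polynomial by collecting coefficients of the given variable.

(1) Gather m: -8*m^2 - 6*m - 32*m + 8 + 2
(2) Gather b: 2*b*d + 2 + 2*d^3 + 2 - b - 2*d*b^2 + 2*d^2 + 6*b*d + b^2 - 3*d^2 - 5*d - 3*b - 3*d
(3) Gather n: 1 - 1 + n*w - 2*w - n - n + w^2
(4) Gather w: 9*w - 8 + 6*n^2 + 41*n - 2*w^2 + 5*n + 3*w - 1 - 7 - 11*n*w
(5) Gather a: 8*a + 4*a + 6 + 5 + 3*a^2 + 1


(1) = -8*m^2 - 38*m + 10
(2) = b^2*(1 - 2*d) + b*(8*d - 4) + 2*d^3 - d^2 - 8*d + 4
(3) = n*(w - 2) + w^2 - 2*w
(4) = 6*n^2 + 46*n - 2*w^2 + w*(12 - 11*n) - 16
(5) = 3*a^2 + 12*a + 12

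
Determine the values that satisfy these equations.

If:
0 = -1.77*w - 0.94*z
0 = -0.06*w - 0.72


Then:
w = -12.00
z = 22.60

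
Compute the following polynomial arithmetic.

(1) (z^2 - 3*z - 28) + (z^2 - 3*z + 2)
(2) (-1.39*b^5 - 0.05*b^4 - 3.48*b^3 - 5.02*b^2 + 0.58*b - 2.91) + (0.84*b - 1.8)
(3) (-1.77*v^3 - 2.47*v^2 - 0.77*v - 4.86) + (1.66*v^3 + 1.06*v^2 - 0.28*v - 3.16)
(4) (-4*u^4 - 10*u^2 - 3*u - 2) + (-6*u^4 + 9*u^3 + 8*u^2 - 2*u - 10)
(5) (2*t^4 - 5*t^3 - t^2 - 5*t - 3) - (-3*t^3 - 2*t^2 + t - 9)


(1) = 2*z^2 - 6*z - 26
(2) = -1.39*b^5 - 0.05*b^4 - 3.48*b^3 - 5.02*b^2 + 1.42*b - 4.71
(3) = -0.11*v^3 - 1.41*v^2 - 1.05*v - 8.02
(4) = -10*u^4 + 9*u^3 - 2*u^2 - 5*u - 12
(5) = 2*t^4 - 2*t^3 + t^2 - 6*t + 6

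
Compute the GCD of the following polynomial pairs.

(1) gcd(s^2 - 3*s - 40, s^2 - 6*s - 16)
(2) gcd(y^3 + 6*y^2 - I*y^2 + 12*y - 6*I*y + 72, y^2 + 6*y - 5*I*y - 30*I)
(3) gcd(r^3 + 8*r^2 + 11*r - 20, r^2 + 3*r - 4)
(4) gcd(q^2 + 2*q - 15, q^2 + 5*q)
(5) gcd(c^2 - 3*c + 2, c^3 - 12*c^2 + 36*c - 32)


(1) = s - 8
(2) = y + 6
(3) = r^2 + 3*r - 4
(4) = q + 5
(5) = c - 2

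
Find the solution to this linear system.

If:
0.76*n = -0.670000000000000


Then:
n = -0.88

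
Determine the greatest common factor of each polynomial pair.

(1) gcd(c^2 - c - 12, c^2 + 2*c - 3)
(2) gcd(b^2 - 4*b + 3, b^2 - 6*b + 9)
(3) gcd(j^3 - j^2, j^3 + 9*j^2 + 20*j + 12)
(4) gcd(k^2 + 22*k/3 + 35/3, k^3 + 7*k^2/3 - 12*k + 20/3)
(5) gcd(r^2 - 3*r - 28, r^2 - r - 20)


(1) = gcd((c - 4)*(c + 3), (c - 1)*(c + 3)) = c + 3
(2) = gcd((b - 3)*(b - 1), (b - 3)^2) = b - 3
(3) = gcd(j^2*(j - 1), (j + 1)*(j + 2)*(j + 6)) = 1
(4) = gcd((k + 7/3)*(k + 5), (k - 2)*(k - 2/3)*(k + 5)) = k + 5
(5) = gcd((r - 7)*(r + 4), (r - 5)*(r + 4)) = r + 4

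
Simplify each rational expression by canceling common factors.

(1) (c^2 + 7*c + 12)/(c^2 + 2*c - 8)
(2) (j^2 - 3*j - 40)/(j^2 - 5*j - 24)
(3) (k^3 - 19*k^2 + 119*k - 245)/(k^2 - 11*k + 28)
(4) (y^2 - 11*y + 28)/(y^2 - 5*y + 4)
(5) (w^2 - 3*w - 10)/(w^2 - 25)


(1) = (c + 3)/(c - 2)
(2) = (j + 5)/(j + 3)
(3) = (k^2 - 12*k + 35)/(k - 4)
(4) = (y - 7)/(y - 1)
(5) = (w + 2)/(w + 5)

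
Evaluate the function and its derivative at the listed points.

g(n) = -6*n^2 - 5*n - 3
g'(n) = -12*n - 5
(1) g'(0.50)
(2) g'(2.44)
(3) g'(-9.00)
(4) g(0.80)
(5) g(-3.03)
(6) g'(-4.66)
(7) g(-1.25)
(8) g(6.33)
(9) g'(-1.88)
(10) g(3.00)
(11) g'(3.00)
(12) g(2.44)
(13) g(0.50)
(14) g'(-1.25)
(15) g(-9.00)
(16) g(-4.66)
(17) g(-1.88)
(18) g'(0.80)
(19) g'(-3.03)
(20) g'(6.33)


(1) = -11.00
(2) = -34.28
(3) = 103.00
(4) = -10.84
(5) = -42.94
(6) = 50.92
(7) = -6.12
(8) = -275.06
(9) = 17.56
(10) = -72.00
(11) = -41.00
(12) = -50.92
(13) = -7.00
(14) = 10.00
(15) = -444.00
(16) = -109.99
(17) = -14.81
(18) = -14.60
(19) = 31.36
(20) = -80.96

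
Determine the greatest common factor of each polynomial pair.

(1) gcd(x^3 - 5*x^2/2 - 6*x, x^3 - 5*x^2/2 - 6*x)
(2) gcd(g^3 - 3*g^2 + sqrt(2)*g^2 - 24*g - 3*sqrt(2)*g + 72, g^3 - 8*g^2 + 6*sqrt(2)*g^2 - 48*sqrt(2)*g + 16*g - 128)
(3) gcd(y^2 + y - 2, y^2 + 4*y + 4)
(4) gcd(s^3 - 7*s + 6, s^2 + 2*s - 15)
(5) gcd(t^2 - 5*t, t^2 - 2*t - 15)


(1) = x^3 - 5*x^2/2 - 6*x
(2) = g + 4*sqrt(2)
(3) = y + 2
(4) = gcd((s - 2)*(s - 1)*(s + 3), (s - 3)*(s + 5)) = 1
(5) = t - 5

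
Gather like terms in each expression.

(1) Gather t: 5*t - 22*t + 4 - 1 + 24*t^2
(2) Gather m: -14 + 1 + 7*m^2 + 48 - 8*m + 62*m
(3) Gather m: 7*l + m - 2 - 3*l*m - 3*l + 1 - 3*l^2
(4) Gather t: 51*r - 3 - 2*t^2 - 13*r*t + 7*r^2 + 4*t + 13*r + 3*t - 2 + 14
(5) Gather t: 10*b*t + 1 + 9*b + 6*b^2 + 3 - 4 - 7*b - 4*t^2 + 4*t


(1) = 24*t^2 - 17*t + 3
(2) = 7*m^2 + 54*m + 35
(3) = -3*l^2 + 4*l + m*(1 - 3*l) - 1
(4) = 7*r^2 + 64*r - 2*t^2 + t*(7 - 13*r) + 9
(5) = 6*b^2 + 2*b - 4*t^2 + t*(10*b + 4)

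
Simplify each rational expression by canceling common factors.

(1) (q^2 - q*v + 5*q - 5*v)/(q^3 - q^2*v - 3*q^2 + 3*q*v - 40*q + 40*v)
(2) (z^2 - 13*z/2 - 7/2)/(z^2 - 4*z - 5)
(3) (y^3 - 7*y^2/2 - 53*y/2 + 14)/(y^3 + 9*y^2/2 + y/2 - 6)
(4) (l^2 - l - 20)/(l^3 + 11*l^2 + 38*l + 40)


(1) = 1/(q - 8)
(2) = (2*z^2 - 13*z - 7)/(2*z^2 - 8*z - 10)
(3) = (2*y^2 - 15*y + 7)/(2*y^2 + y - 3)
(4) = (l - 5)/(l^2 + 7*l + 10)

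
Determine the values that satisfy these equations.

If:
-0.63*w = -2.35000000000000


Then:
w = 3.73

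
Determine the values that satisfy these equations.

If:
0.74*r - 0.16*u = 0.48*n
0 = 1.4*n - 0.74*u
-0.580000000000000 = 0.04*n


Then:
n = -14.50
r = -15.34
u = -27.43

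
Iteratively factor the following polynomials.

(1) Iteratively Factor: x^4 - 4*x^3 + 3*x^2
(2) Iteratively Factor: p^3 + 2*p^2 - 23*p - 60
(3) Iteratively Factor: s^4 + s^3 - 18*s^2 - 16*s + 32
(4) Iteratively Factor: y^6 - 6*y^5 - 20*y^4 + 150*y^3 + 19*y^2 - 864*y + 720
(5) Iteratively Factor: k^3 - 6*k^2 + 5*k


(1) = (x - 1)*(x^3 - 3*x^2) = x*(x - 1)*(x^2 - 3*x) = x*(x - 3)*(x - 1)*(x)
(2) = (p + 3)*(p^2 - p - 20) = (p + 3)*(p + 4)*(p - 5)
(3) = (s + 4)*(s^3 - 3*s^2 - 6*s + 8) = (s - 1)*(s + 4)*(s^2 - 2*s - 8) = (s - 1)*(s + 2)*(s + 4)*(s - 4)
(4) = (y - 4)*(y^5 - 2*y^4 - 28*y^3 + 38*y^2 + 171*y - 180) = (y - 4)*(y + 3)*(y^4 - 5*y^3 - 13*y^2 + 77*y - 60) = (y - 4)*(y - 3)*(y + 3)*(y^3 - 2*y^2 - 19*y + 20) = (y - 5)*(y - 4)*(y - 3)*(y + 3)*(y^2 + 3*y - 4) = (y - 5)*(y - 4)*(y - 3)*(y - 1)*(y + 3)*(y + 4)
(5) = (k - 1)*(k^2 - 5*k) = (k - 5)*(k - 1)*(k)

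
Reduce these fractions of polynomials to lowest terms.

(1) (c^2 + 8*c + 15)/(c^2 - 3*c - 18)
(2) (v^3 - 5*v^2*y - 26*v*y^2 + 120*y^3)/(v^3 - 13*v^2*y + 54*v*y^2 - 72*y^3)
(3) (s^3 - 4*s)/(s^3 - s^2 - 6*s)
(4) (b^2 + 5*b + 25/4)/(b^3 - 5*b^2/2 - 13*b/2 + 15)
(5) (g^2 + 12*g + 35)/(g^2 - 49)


(1) = (c + 5)/(c - 6)
(2) = (-v - 5*y)/(-v + 3*y)
(3) = (s - 2)/(s - 3)
(4) = (2*b + 5)/(2*b^2 - 10*b + 12)
(5) = (g + 5)/(g - 7)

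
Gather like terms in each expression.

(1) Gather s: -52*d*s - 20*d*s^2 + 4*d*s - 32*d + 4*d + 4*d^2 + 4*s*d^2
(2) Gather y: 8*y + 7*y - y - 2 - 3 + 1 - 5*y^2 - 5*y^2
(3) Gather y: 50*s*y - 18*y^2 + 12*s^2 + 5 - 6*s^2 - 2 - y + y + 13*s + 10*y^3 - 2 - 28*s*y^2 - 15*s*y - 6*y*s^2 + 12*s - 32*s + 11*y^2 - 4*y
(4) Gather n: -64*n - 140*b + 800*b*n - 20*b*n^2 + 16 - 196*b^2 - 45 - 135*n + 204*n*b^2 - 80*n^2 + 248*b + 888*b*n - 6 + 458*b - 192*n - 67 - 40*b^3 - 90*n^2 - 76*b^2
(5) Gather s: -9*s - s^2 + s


(1) = 4*d^2 - 20*d*s^2 - 28*d + s*(4*d^2 - 48*d)
(2) = -10*y^2 + 14*y - 4
(3) = 6*s^2 - 7*s + 10*y^3 + y^2*(-28*s - 7) + y*(-6*s^2 + 35*s - 4) + 1
(4) = -40*b^3 - 272*b^2 + 566*b + n^2*(-20*b - 170) + n*(204*b^2 + 1688*b - 391) - 102
(5) = -s^2 - 8*s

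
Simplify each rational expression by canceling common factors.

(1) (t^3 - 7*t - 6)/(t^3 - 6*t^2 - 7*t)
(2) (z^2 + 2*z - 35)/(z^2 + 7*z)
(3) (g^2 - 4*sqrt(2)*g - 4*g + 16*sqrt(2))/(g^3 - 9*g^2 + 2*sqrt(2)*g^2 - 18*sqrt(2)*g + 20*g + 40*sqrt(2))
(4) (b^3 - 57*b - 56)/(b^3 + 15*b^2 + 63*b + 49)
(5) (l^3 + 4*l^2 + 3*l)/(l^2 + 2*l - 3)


(1) = (t^2 - t - 6)/(t^2 - 7*t)
(2) = (z - 5)/z
(3) = (g - 4*sqrt(2))/(g^2 + g*(-5 + 2*sqrt(2)) - 10*sqrt(2))
(4) = (b - 8)/(b + 7)
(5) = (l^2 + l)/(l - 1)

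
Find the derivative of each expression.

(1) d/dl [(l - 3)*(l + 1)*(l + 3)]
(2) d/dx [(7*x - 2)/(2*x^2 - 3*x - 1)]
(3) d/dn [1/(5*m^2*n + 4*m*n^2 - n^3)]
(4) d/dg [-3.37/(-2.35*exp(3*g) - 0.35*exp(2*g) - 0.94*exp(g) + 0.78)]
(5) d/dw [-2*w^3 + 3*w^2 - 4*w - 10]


(1) = 3*l^2 + 2*l - 9
(2) = (-14*x^2 + 8*x - 13)/(4*x^4 - 12*x^3 + 5*x^2 + 6*x + 1)
(3) = (-5*m^2 - 8*m*n + 3*n^2)/(n^2*(5*m^2 + 4*m*n - n^2)^2)
(4) = (-23.7585*exp(2*g) - 2.359*exp(g) - 3.1678)*exp(g)/(2.35*exp(3*g) + 0.35*exp(2*g) + 0.94*exp(g) - 0.78)^2
(5) = -6*w^2 + 6*w - 4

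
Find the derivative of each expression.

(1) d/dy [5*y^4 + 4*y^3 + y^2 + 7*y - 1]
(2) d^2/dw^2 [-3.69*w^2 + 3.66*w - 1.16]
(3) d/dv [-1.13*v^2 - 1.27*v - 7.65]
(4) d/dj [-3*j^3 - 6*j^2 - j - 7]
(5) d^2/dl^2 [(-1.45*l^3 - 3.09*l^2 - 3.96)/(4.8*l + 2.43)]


(1) = 20*y^3 + 12*y^2 + 2*y + 7
(2) = -7.38000000000000
(3) = -2.26*v - 1.27
(4) = -9*j^2 - 12*j - 1
(5) = (-66.816*l^3 - 101.4768*l^2 - 51.37263*l - 218.969082)/(110.592*l^3 + 167.9616*l^2 + 85.03056*l + 14.348907)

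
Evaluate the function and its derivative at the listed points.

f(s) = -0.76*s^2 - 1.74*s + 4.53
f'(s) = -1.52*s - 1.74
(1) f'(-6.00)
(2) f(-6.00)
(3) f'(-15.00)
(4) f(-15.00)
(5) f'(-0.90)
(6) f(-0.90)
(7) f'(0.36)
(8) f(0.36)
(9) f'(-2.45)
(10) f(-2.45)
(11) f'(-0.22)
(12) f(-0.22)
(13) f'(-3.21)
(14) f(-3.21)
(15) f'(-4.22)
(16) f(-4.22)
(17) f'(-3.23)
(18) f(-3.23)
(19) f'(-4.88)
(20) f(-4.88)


(1) = 7.38
(2) = -12.39
(3) = 21.06
(4) = -140.37
(5) = -0.37
(6) = 5.48
(7) = -2.29
(8) = 3.81
(9) = 1.98
(10) = 4.23
(11) = -1.41
(12) = 4.88
(13) = 3.14
(14) = 2.28
(15) = 4.67
(16) = -1.66
(17) = 3.17
(18) = 2.22
(19) = 5.68
(20) = -5.08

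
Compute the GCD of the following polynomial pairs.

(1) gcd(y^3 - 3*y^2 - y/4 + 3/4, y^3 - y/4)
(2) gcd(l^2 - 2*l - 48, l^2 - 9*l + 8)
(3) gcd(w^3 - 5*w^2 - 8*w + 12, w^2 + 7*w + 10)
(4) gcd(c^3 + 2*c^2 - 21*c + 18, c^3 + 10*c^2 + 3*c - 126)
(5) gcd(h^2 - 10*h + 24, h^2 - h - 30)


(1) = gcd((y - 3)*(y - 1/2)*(y + 1/2), y*(y - 1/2)*(y + 1/2)) = y^2 - 1/4
(2) = l - 8
(3) = gcd((w - 6)*(w - 1)*(w + 2), (w + 2)*(w + 5)) = w + 2
(4) = gcd((c - 3)*(c - 1)*(c + 6), (c - 3)*(c + 6)*(c + 7)) = c^2 + 3*c - 18
(5) = gcd((h - 6)*(h - 4), (h - 6)*(h + 5)) = h - 6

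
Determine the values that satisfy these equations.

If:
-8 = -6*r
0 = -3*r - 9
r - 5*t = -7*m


Then:
No Solution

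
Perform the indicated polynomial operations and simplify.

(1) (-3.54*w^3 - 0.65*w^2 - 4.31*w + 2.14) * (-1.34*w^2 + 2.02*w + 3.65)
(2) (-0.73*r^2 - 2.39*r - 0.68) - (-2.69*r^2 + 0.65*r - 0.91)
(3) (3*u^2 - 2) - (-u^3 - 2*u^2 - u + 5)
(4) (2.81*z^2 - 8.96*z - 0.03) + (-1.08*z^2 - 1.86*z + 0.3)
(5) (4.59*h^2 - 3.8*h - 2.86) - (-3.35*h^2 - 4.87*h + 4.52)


(1) = 4.7436*w^5 - 6.2798*w^4 - 8.4586*w^3 - 13.9463*w^2 - 11.4087*w + 7.811
(2) = 1.96*r^2 - 3.04*r + 0.23
(3) = u^3 + 5*u^2 + u - 7
(4) = 1.73*z^2 - 10.82*z + 0.27
(5) = 7.94*h^2 + 1.07*h - 7.38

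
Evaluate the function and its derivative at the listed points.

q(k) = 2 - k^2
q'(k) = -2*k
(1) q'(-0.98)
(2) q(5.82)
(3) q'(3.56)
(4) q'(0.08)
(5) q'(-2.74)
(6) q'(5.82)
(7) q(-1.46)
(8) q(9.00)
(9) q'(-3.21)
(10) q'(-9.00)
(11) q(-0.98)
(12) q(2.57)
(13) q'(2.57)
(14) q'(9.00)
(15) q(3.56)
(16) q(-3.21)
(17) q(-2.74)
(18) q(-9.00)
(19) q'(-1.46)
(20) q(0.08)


(1) = 1.96
(2) = -31.87
(3) = -7.12
(4) = -0.16
(5) = 5.48
(6) = -11.64
(7) = -0.13
(8) = -79.00
(9) = 6.42
(10) = 18.00
(11) = 1.04
(12) = -4.60
(13) = -5.14
(14) = -18.00
(15) = -10.67
(16) = -8.30
(17) = -5.51
(18) = -79.00
(19) = 2.92
(20) = 1.99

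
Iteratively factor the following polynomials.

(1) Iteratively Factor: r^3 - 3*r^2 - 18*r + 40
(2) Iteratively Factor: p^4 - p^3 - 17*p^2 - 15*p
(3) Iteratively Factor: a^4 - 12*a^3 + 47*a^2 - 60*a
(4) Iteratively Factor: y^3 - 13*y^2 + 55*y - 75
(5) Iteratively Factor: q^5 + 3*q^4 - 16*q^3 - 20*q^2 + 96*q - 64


(1) = (r + 4)*(r^2 - 7*r + 10) = (r - 2)*(r + 4)*(r - 5)
(2) = (p - 5)*(p^3 + 4*p^2 + 3*p) = (p - 5)*(p + 3)*(p^2 + p) = p*(p - 5)*(p + 3)*(p + 1)
(3) = (a - 3)*(a^3 - 9*a^2 + 20*a) = (a - 4)*(a - 3)*(a^2 - 5*a) = a*(a - 4)*(a - 3)*(a - 5)
(4) = (y - 5)*(y^2 - 8*y + 15) = (y - 5)*(y - 3)*(y - 5)
(5) = (q + 4)*(q^4 - q^3 - 12*q^2 + 28*q - 16) = (q - 1)*(q + 4)*(q^3 - 12*q + 16) = (q - 2)*(q - 1)*(q + 4)*(q^2 + 2*q - 8) = (q - 2)^2*(q - 1)*(q + 4)*(q + 4)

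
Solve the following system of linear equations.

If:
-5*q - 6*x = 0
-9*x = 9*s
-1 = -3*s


Then:
q = 2/5
s = 1/3
x = -1/3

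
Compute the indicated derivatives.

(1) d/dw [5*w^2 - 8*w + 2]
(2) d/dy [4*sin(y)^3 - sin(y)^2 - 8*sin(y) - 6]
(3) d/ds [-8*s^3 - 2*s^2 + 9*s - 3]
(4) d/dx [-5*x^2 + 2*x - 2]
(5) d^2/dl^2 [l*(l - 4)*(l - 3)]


(1) = 10*w - 8
(2) = 2*(6*sin(y)^2 - sin(y) - 4)*cos(y)
(3) = -24*s^2 - 4*s + 9
(4) = 2 - 10*x
(5) = 6*l - 14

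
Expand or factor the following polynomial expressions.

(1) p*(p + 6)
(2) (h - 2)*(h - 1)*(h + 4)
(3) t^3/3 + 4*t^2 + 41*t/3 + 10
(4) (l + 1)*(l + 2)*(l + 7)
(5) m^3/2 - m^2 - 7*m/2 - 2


(1) = p^2 + 6*p
(2) = h^3 + h^2 - 10*h + 8
(3) = (t/3 + 1/3)*(t + 5)*(t + 6)
(4) = l^3 + 10*l^2 + 23*l + 14
(5) = (m/2 + 1/2)*(m - 4)*(m + 1)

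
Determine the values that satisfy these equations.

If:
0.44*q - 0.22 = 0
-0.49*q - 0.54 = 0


Then:
No Solution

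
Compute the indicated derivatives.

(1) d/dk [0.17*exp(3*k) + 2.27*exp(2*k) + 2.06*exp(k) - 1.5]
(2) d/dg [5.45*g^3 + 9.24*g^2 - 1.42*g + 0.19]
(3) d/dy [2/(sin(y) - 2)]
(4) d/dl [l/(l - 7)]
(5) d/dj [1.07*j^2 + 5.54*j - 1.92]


(1) = (0.51*exp(2*k) + 4.54*exp(k) + 2.06)*exp(k)
(2) = 16.35*g^2 + 18.48*g - 1.42
(3) = -2*cos(y)/(sin(y) - 2)^2
(4) = -7/(l - 7)^2
(5) = 2.14*j + 5.54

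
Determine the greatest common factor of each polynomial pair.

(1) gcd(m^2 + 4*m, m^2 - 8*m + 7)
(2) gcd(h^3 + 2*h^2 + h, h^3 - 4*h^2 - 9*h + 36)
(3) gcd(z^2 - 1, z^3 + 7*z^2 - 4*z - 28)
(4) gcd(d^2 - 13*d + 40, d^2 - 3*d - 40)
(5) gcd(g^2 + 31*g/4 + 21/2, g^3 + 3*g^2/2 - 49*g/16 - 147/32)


(1) = gcd(m*(m + 4), (m - 7)*(m - 1)) = 1
(2) = 1
(3) = 1
(4) = gcd((d - 8)*(d - 5), (d - 8)*(d + 5)) = d - 8
(5) = gcd((g + 7/4)*(g + 6), (g - 7/4)*(g + 3/2)*(g + 7/4)) = g + 7/4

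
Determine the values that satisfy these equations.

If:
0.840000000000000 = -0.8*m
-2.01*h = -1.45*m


Then:
h = -0.76
m = -1.05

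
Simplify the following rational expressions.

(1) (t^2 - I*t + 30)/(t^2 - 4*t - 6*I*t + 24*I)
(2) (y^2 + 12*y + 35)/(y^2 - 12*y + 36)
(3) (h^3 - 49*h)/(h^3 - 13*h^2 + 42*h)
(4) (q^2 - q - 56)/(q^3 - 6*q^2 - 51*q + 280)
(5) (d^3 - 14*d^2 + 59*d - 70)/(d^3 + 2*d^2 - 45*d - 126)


(1) = (t + 5*I)/(t - 4)
(2) = (y^2 + 12*y + 35)/(y^2 - 12*y + 36)
(3) = (h + 7)/(h - 6)
(4) = 1/(q - 5)
(5) = (d^2 - 7*d + 10)/(d^2 + 9*d + 18)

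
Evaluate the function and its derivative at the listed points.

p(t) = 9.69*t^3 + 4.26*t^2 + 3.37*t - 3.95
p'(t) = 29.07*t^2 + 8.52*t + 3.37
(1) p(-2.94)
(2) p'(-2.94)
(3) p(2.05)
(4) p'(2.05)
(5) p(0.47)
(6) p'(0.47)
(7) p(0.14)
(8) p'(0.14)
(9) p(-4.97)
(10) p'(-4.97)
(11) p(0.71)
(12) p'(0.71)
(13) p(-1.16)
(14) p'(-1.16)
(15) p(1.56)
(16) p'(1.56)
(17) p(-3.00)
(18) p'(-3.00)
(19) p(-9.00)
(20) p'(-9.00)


(1) = -223.28
(2) = 229.59
(3) = 104.34
(4) = 143.00
(5) = -0.42
(6) = 13.80
(7) = -3.37
(8) = 5.13
(9) = -1105.05
(10) = 679.08
(11) = 4.06
(12) = 24.07
(13) = -17.25
(14) = 32.60
(15) = 48.46
(16) = 87.41
(17) = -237.35
(18) = 239.44
(19) = -6753.23
(20) = 2281.36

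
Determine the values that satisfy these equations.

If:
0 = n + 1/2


Then:
n = -1/2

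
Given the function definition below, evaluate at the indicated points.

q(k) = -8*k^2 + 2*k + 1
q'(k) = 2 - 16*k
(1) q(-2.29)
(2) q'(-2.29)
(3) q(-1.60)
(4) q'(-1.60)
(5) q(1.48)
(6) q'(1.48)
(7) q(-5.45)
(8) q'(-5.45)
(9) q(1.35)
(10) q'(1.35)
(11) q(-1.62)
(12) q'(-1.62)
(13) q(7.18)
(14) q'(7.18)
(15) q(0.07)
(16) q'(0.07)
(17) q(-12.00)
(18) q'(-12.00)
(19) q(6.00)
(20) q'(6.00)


(1) = -45.53
(2) = 38.64
(3) = -22.68
(4) = 27.60
(5) = -13.56
(6) = -21.68
(7) = -247.52
(8) = 89.20
(9) = -10.88
(10) = -19.60
(11) = -23.24
(12) = 27.92
(13) = -397.06
(14) = -112.88
(15) = 1.10
(16) = 0.88
(17) = -1175.00
(18) = 194.00
(19) = -275.00
(20) = -94.00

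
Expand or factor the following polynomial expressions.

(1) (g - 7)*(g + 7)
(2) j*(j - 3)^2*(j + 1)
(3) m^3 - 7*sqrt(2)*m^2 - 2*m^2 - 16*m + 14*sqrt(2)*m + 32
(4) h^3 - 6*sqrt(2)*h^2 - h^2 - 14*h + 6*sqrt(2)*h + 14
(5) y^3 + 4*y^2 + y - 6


(1) = g^2 - 49
(2) = j^4 - 5*j^3 + 3*j^2 + 9*j
(3) = (m - 2)*(m - 8*sqrt(2))*(m + sqrt(2))
(4) = (h - 1)*(h - 7*sqrt(2))*(h + sqrt(2))
(5) = (y - 1)*(y + 2)*(y + 3)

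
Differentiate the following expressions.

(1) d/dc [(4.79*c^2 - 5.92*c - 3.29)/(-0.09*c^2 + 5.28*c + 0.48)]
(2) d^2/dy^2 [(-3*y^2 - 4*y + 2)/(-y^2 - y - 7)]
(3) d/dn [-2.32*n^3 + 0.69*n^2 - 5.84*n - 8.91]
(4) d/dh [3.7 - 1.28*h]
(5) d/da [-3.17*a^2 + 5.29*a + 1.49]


(1) = (24.7584*c^2 + 4.0062*c + 14.5296)/(0.0081*c^4 - 0.9504*c^3 + 27.792*c^2 + 5.0688*c + 0.2304)
(2) = 2*(y^3 - 69*y^2 - 90*y + 131)/(y^6 + 3*y^5 + 24*y^4 + 43*y^3 + 168*y^2 + 147*y + 343)
(3) = -6.96*n^2 + 1.38*n - 5.84
(4) = -1.28000000000000
(5) = 5.29 - 6.34*a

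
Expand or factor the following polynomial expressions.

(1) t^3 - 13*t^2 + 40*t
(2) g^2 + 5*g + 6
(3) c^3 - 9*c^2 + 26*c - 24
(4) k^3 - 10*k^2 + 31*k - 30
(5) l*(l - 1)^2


(1) = t*(t - 8)*(t - 5)
(2) = (g + 2)*(g + 3)
(3) = (c - 4)*(c - 3)*(c - 2)
(4) = (k - 5)*(k - 3)*(k - 2)
(5) = l^3 - 2*l^2 + l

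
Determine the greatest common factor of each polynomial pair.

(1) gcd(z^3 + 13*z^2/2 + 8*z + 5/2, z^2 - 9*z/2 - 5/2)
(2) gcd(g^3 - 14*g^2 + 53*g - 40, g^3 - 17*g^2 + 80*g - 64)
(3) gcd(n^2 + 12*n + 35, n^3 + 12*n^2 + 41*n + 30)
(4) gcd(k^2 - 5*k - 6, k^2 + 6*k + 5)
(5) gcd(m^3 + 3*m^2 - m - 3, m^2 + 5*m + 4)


(1) = gcd((z + 1/2)*(z + 1)*(z + 5), (z - 5)*(z + 1/2)) = z + 1/2
(2) = gcd((g - 8)*(g - 5)*(g - 1), (g - 8)^2*(g - 1)) = g^2 - 9*g + 8
(3) = n + 5
(4) = k + 1
(5) = m + 1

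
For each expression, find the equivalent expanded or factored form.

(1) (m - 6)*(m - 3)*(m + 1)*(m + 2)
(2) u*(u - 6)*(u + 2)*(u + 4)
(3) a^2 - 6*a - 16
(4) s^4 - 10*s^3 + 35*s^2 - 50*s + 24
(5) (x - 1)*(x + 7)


(1) = m^4 - 6*m^3 - 7*m^2 + 36*m + 36
(2) = u^4 - 28*u^2 - 48*u
(3) = (a - 8)*(a + 2)
(4) = (s - 4)*(s - 3)*(s - 2)*(s - 1)
(5) = x^2 + 6*x - 7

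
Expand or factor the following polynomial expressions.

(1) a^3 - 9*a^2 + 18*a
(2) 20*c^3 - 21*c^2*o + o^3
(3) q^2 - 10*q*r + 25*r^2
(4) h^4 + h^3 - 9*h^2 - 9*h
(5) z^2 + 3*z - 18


(1) = a*(a - 6)*(a - 3)
(2) = (-4*c + o)*(-c + o)*(5*c + o)
(3) = (q - 5*r)^2
(4) = h*(h - 3)*(h + 1)*(h + 3)
(5) = (z - 3)*(z + 6)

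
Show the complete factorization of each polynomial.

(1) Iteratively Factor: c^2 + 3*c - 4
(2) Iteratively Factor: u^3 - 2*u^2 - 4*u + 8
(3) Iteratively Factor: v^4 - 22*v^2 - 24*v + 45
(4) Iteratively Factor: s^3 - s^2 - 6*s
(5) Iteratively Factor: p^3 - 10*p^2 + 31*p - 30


(1) = (c - 1)*(c + 4)
(2) = (u + 2)*(u^2 - 4*u + 4) = (u - 2)*(u + 2)*(u - 2)
(3) = (v - 1)*(v^3 + v^2 - 21*v - 45) = (v - 5)*(v - 1)*(v^2 + 6*v + 9) = (v - 5)*(v - 1)*(v + 3)*(v + 3)
(4) = (s - 3)*(s^2 + 2*s) = s*(s - 3)*(s + 2)
(5) = (p - 2)*(p^2 - 8*p + 15) = (p - 5)*(p - 2)*(p - 3)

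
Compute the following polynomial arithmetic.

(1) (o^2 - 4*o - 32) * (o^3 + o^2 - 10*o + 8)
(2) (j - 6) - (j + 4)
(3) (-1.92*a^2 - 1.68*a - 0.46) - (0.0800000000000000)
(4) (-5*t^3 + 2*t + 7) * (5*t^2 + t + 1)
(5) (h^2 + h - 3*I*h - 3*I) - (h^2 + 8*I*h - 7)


(1) = o^5 - 3*o^4 - 46*o^3 + 16*o^2 + 288*o - 256
(2) = -10
(3) = -1.92*a^2 - 1.68*a - 0.54
(4) = -25*t^5 - 5*t^4 + 5*t^3 + 37*t^2 + 9*t + 7
(5) = h - 11*I*h + 7 - 3*I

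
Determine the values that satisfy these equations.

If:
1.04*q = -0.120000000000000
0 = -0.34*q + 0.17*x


Then:
q = -0.12
x = -0.23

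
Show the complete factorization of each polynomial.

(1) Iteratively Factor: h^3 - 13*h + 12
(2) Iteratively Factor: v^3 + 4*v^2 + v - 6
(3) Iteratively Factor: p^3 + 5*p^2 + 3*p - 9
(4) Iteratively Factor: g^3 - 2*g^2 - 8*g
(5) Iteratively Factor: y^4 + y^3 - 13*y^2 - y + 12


(1) = (h - 3)*(h^2 + 3*h - 4) = (h - 3)*(h - 1)*(h + 4)
(2) = (v + 3)*(v^2 + v - 2) = (v - 1)*(v + 3)*(v + 2)
(3) = (p + 3)*(p^2 + 2*p - 3) = (p + 3)^2*(p - 1)
(4) = (g)*(g^2 - 2*g - 8) = g*(g + 2)*(g - 4)
(5) = (y + 1)*(y^3 - 13*y + 12) = (y + 1)*(y + 4)*(y^2 - 4*y + 3) = (y - 1)*(y + 1)*(y + 4)*(y - 3)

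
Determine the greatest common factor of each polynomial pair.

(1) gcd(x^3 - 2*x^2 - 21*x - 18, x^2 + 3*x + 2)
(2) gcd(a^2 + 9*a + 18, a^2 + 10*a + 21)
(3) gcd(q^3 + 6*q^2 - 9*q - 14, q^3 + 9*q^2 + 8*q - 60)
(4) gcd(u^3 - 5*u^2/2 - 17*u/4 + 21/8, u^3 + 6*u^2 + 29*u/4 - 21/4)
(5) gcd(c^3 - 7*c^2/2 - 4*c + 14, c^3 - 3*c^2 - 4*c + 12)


(1) = gcd((x - 6)*(x + 1)*(x + 3), (x + 1)*(x + 2)) = x + 1
(2) = a + 3
(3) = q - 2
(4) = gcd((u - 7/2)*(u - 1/2)*(u + 3/2), (u - 1/2)*(u + 3)*(u + 7/2)) = u - 1/2
(5) = gcd((c - 7/2)*(c - 2)*(c + 2), (c - 3)*(c - 2)*(c + 2)) = c^2 - 4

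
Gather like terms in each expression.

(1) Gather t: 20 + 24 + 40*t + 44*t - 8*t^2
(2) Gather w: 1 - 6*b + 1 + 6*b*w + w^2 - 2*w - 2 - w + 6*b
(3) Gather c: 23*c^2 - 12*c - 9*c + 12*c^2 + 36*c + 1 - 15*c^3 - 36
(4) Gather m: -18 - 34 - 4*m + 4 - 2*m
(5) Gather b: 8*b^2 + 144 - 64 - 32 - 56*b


(1) = -8*t^2 + 84*t + 44
(2) = w^2 + w*(6*b - 3)
(3) = -15*c^3 + 35*c^2 + 15*c - 35
(4) = -6*m - 48
(5) = 8*b^2 - 56*b + 48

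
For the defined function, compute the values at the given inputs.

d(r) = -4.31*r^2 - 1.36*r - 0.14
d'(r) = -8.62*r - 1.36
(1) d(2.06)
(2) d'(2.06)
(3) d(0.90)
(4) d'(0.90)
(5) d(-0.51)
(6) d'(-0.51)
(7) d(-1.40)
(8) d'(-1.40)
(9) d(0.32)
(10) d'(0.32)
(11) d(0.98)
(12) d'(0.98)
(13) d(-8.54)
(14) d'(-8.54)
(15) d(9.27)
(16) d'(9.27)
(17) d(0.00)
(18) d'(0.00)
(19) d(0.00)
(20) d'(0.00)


(1) = -21.23
(2) = -19.12
(3) = -4.86
(4) = -9.12
(5) = -0.57
(6) = 3.04
(7) = -6.68
(8) = 10.71
(9) = -1.02
(10) = -4.12
(11) = -5.61
(12) = -9.81
(13) = -302.86
(14) = 72.25
(15) = -383.12
(16) = -81.27
(17) = -0.14
(18) = -1.36
(19) = -0.14
(20) = -1.36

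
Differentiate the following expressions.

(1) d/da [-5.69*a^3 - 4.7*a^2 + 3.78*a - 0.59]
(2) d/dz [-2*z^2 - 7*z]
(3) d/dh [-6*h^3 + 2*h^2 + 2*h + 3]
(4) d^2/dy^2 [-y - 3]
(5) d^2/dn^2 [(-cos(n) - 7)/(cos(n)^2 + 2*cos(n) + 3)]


(1) = -17.07*a^2 - 9.4*a + 3.78
(2) = -4*z - 7
(3) = -18*h^2 + 4*h + 2
(4) = 0
(5) = 2*(9*(1 - cos(2*n))^2*cos(n) + 26*(1 - cos(2*n))^2 - 332*cos(n) - 104*cos(2*n) + 30*cos(3*n) - 2*cos(5*n) - 216)/(4*cos(n) + cos(2*n) + 7)^3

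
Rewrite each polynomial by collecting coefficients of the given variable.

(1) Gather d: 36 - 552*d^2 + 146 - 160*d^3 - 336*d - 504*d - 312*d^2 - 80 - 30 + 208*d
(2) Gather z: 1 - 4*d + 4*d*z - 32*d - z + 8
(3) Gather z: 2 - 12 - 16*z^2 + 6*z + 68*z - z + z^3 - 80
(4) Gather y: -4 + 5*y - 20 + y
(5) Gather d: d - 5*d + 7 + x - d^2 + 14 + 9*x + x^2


(1) = -160*d^3 - 864*d^2 - 632*d + 72
(2) = -36*d + z*(4*d - 1) + 9
(3) = z^3 - 16*z^2 + 73*z - 90
(4) = 6*y - 24
(5) = -d^2 - 4*d + x^2 + 10*x + 21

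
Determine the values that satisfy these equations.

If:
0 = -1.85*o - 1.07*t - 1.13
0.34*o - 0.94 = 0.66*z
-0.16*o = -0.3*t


Then:
o = -0.47
t = -0.25
z = -1.66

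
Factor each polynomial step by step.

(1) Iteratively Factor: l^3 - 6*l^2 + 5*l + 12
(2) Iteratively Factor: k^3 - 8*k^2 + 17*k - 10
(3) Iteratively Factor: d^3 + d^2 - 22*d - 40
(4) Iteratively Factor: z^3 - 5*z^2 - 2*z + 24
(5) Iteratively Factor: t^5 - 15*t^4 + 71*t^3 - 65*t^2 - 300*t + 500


(1) = (l - 3)*(l^2 - 3*l - 4) = (l - 4)*(l - 3)*(l + 1)
(2) = (k - 5)*(k^2 - 3*k + 2) = (k - 5)*(k - 1)*(k - 2)
(3) = (d - 5)*(d^2 + 6*d + 8) = (d - 5)*(d + 2)*(d + 4)
(4) = (z + 2)*(z^2 - 7*z + 12) = (z - 3)*(z + 2)*(z - 4)
(5) = (t + 2)*(t^4 - 17*t^3 + 105*t^2 - 275*t + 250) = (t - 5)*(t + 2)*(t^3 - 12*t^2 + 45*t - 50) = (t - 5)*(t - 2)*(t + 2)*(t^2 - 10*t + 25) = (t - 5)^2*(t - 2)*(t + 2)*(t - 5)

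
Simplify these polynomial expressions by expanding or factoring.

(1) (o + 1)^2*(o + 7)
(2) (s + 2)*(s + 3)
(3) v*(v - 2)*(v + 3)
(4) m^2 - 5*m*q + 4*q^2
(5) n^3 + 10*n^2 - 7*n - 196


(1) = o^3 + 9*o^2 + 15*o + 7
(2) = s^2 + 5*s + 6
(3) = v^3 + v^2 - 6*v
(4) = (m - 4*q)*(m - q)
(5) = (n - 4)*(n + 7)^2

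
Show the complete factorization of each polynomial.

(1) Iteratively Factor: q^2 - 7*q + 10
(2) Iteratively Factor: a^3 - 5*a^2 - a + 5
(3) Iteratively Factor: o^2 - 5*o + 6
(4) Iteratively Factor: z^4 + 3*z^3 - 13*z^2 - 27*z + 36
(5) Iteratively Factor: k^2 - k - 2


(1) = (q - 5)*(q - 2)
(2) = (a - 1)*(a^2 - 4*a - 5) = (a - 5)*(a - 1)*(a + 1)
(3) = (o - 2)*(o - 3)
(4) = (z - 3)*(z^3 + 6*z^2 + 5*z - 12) = (z - 3)*(z - 1)*(z^2 + 7*z + 12) = (z - 3)*(z - 1)*(z + 3)*(z + 4)
(5) = (k + 1)*(k - 2)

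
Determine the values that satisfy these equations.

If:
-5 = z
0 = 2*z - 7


Then:
No Solution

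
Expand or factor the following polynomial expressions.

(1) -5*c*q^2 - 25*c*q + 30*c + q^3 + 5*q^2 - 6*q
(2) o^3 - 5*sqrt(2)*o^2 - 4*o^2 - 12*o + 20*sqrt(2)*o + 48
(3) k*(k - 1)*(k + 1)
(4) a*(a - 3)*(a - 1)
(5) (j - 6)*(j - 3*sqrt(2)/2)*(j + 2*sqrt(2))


(1) = (-5*c + q)*(q - 1)*(q + 6)
(2) = (o - 4)*(o - 6*sqrt(2))*(o + sqrt(2))
(3) = k^3 - k
(4) = a^3 - 4*a^2 + 3*a
(5) = j^3 - 6*j^2 + sqrt(2)*j^2/2 - 6*j - 3*sqrt(2)*j + 36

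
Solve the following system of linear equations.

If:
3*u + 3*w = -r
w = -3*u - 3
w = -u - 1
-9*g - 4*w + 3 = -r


Then:
g = 2/3
r = 3
u = -1
w = 0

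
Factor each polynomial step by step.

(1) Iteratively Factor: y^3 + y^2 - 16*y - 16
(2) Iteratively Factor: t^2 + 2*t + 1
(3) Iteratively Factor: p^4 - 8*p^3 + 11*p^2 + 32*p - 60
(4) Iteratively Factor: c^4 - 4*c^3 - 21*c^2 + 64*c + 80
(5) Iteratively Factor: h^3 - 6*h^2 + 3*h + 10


(1) = (y + 1)*(y^2 - 16) = (y - 4)*(y + 1)*(y + 4)
(2) = (t + 1)*(t + 1)
(3) = (p + 2)*(p^3 - 10*p^2 + 31*p - 30) = (p - 5)*(p + 2)*(p^2 - 5*p + 6) = (p - 5)*(p - 3)*(p + 2)*(p - 2)
(4) = (c - 4)*(c^3 - 21*c - 20) = (c - 4)*(c + 4)*(c^2 - 4*c - 5) = (c - 4)*(c + 1)*(c + 4)*(c - 5)
(5) = (h - 2)*(h^2 - 4*h - 5) = (h - 5)*(h - 2)*(h + 1)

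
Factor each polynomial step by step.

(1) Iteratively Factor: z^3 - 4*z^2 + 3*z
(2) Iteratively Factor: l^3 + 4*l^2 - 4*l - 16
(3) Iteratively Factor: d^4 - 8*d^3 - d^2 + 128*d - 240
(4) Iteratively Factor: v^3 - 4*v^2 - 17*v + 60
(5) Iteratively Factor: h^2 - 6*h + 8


(1) = (z - 1)*(z^2 - 3*z) = z*(z - 1)*(z - 3)
(2) = (l - 2)*(l^2 + 6*l + 8) = (l - 2)*(l + 4)*(l + 2)
(3) = (d + 4)*(d^3 - 12*d^2 + 47*d - 60) = (d - 5)*(d + 4)*(d^2 - 7*d + 12) = (d - 5)*(d - 4)*(d + 4)*(d - 3)
(4) = (v + 4)*(v^2 - 8*v + 15) = (v - 5)*(v + 4)*(v - 3)
(5) = (h - 2)*(h - 4)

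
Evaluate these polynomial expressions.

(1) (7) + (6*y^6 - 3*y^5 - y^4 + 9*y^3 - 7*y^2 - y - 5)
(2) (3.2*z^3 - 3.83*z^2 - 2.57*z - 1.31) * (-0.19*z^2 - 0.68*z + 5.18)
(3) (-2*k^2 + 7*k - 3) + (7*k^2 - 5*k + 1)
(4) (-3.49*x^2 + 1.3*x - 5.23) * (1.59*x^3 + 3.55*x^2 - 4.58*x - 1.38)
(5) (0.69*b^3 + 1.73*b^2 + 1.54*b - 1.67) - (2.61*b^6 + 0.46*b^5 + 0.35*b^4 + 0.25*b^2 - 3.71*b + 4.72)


(1) = 6*y^6 - 3*y^5 - y^4 + 9*y^3 - 7*y^2 - y + 2
(2) = -0.608*z^5 - 1.4483*z^4 + 19.6687*z^3 - 17.8429*z^2 - 12.4218*z - 6.7858
(3) = 5*k^2 + 2*k - 2
(4) = -5.5491*x^5 - 10.3225*x^4 + 12.2835*x^3 - 19.7043*x^2 + 22.1594*x + 7.2174
(5) = -2.61*b^6 - 0.46*b^5 - 0.35*b^4 + 0.69*b^3 + 1.48*b^2 + 5.25*b - 6.39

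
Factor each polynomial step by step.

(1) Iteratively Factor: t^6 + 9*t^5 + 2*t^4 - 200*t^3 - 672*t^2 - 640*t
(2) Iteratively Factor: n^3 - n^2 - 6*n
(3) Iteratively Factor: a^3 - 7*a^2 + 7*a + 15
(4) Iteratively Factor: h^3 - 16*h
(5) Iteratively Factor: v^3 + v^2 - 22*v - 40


(1) = (t + 2)*(t^5 + 7*t^4 - 12*t^3 - 176*t^2 - 320*t) = t*(t + 2)*(t^4 + 7*t^3 - 12*t^2 - 176*t - 320) = t*(t + 2)*(t + 4)*(t^3 + 3*t^2 - 24*t - 80) = t*(t - 5)*(t + 2)*(t + 4)*(t^2 + 8*t + 16) = t*(t - 5)*(t + 2)*(t + 4)^2*(t + 4)
(2) = (n + 2)*(n^2 - 3*n) = (n - 3)*(n + 2)*(n)
(3) = (a - 5)*(a^2 - 2*a - 3) = (a - 5)*(a + 1)*(a - 3)
(4) = (h)*(h^2 - 16) = h*(h + 4)*(h - 4)
(5) = (v + 4)*(v^2 - 3*v - 10) = (v - 5)*(v + 4)*(v + 2)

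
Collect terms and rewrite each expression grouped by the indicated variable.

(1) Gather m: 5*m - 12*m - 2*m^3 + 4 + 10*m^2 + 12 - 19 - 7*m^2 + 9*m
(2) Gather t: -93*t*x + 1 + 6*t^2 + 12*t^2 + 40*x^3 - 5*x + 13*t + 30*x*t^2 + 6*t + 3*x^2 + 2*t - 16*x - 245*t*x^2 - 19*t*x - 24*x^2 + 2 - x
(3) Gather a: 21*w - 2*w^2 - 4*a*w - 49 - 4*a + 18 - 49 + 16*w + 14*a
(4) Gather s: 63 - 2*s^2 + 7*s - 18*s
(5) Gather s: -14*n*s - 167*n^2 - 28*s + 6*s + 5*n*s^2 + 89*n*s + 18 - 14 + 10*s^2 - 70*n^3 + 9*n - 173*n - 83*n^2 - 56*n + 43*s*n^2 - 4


(1) = -2*m^3 + 3*m^2 + 2*m - 3
(2) = t^2*(30*x + 18) + t*(-245*x^2 - 112*x + 21) + 40*x^3 - 21*x^2 - 22*x + 3
(3) = a*(10 - 4*w) - 2*w^2 + 37*w - 80
(4) = -2*s^2 - 11*s + 63
(5) = -70*n^3 - 250*n^2 - 220*n + s^2*(5*n + 10) + s*(43*n^2 + 75*n - 22)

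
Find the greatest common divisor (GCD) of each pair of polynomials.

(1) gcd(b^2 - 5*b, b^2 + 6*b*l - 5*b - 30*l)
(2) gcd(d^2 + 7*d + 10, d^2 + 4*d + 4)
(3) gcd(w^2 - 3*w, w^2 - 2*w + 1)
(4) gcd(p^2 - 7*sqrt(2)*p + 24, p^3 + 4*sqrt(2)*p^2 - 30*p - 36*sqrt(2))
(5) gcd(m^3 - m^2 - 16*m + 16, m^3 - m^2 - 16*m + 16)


(1) = gcd(b*(b - 5), (b - 5)*(b + 6*l)) = b - 5
(2) = gcd((d + 2)*(d + 5), (d + 2)^2) = d + 2
(3) = 1
(4) = gcd((p - 4*sqrt(2))*(p - 3*sqrt(2)), (p - 3*sqrt(2))*(p + sqrt(2))*(p + 6*sqrt(2))) = p - 3*sqrt(2)
(5) = gcd((m - 4)*(m - 1)*(m + 4), (m - 4)*(m - 1)*(m + 4)) = m^3 - m^2 - 16*m + 16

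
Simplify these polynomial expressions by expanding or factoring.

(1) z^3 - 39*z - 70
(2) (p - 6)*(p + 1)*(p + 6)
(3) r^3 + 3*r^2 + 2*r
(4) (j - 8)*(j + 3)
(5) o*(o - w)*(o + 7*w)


(1) = (z - 7)*(z + 2)*(z + 5)
(2) = p^3 + p^2 - 36*p - 36
(3) = r*(r + 1)*(r + 2)
(4) = j^2 - 5*j - 24
(5) = o^3 + 6*o^2*w - 7*o*w^2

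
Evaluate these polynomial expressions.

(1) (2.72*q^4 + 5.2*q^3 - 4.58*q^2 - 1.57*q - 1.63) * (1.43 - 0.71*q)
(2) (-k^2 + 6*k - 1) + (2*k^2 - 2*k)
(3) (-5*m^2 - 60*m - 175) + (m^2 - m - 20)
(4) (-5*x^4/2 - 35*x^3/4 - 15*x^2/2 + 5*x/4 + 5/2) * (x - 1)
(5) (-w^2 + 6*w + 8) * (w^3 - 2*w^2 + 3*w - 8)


(1) = -1.9312*q^5 + 0.1976*q^4 + 10.6878*q^3 - 5.4347*q^2 - 1.0878*q - 2.3309
(2) = k^2 + 4*k - 1
(3) = -4*m^2 - 61*m - 195
(4) = -5*x^5/2 - 25*x^4/4 + 5*x^3/4 + 35*x^2/4 + 5*x/4 - 5/2
(5) = -w^5 + 8*w^4 - 7*w^3 + 10*w^2 - 24*w - 64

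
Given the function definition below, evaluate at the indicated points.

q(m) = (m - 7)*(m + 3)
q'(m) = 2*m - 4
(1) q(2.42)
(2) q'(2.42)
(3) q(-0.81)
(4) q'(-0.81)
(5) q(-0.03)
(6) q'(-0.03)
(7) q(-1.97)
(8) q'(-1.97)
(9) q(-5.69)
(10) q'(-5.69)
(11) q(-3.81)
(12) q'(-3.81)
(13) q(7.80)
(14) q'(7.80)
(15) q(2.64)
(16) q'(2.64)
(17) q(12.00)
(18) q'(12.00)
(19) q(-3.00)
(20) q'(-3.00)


(1) = -24.82
(2) = 0.84
(3) = -17.10
(4) = -5.62
(5) = -20.88
(6) = -4.06
(7) = -9.24
(8) = -7.94
(9) = 34.14
(10) = -15.38
(11) = 8.76
(12) = -11.62
(13) = 8.64
(14) = 11.60
(15) = -24.59
(16) = 1.28
(17) = 75.00
(18) = 20.00
(19) = 0.00
(20) = -10.00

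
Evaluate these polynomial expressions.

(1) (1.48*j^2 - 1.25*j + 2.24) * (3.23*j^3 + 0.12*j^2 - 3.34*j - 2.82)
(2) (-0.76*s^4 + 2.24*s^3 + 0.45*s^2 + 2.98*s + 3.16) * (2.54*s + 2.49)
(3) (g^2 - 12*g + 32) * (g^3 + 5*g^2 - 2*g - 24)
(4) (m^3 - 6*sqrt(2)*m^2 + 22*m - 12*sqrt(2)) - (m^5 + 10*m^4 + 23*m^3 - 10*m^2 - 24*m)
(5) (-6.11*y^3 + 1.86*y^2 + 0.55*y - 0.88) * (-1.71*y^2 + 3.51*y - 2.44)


(1) = 4.7804*j^5 - 3.8599*j^4 + 2.142*j^3 + 0.2702*j^2 - 3.9566*j - 6.3168
(2) = -1.9304*s^5 + 3.7972*s^4 + 6.7206*s^3 + 8.6897*s^2 + 15.4466*s + 7.8684
(3) = g^5 - 7*g^4 - 30*g^3 + 160*g^2 + 224*g - 768
(4) = -m^5 - 10*m^4 - 22*m^3 - 6*sqrt(2)*m^2 + 10*m^2 + 46*m - 12*sqrt(2)
(5) = 10.4481*y^5 - 24.6267*y^4 + 20.4965*y^3 - 1.1031*y^2 - 4.4308*y + 2.1472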